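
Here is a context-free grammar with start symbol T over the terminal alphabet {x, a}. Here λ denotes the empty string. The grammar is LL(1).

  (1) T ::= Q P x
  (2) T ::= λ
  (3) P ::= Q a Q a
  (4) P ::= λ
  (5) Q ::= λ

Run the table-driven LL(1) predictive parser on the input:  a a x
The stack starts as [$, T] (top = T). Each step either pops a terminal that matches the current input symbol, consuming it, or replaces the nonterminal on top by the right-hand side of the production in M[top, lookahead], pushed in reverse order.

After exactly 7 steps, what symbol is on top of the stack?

x

     Stack        Input    Action
  1  $ T          a a x $  expand T ::= Q P x
  2  $ x P Q      a a x $  expand Q ::= λ
  3  $ x P        a a x $  expand P ::= Q a Q a
  4  $ x a Q a Q  a a x $  expand Q ::= λ
  5  $ x a Q a    a a x $  match a
  6  $ x a Q      a x $    expand Q ::= λ
  7  $ x a        a x $    match a
Stack after step 7: $ x (top = x).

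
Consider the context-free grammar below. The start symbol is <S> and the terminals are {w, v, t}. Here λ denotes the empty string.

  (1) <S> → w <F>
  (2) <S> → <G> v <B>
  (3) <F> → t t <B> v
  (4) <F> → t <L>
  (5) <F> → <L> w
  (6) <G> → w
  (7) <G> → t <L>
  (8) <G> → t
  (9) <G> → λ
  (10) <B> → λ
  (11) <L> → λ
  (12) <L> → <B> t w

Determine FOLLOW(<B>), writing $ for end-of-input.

FIRST(<G>) = {λ, t, w}
FIRST(<B>) = {λ}
FIRST(<S>) = {t, v, w}  (via <G> v <B>)
FIRST(<L>) = {λ, t}  (via <B> t w)
FIRST(<F>) = {t, w}  (via <L> w)
FOLLOW(<S>) includes $ since <S> is the start symbol.
FOLLOW(<S>): <S> appears on no right-hand side. Thus FOLLOW(<S>) = {$}.
FOLLOW(<F>): in <S>→w <F>, the suffix after <F> is empty, so FOLLOW(<F>) ⊇ FOLLOW(<S>) = {$}. Thus FOLLOW(<F>) = {$}.
FOLLOW(<G>): in <S>→<G> v <B>, <G> is followed by v <B> with FIRST {v}. Thus FOLLOW(<G>) = {v}.
FOLLOW(<B>): in <S>→<G> v <B>, the suffix after <B> is empty, so FOLLOW(<B>) ⊇ FOLLOW(<S>) = {$}; in <F>→t t <B> v, <B> is followed by v with FIRST {v}; in <L>→<B> t w, <B> is followed by t w with FIRST {t}. Thus FOLLOW(<B>) = {$, t, v}.
FOLLOW(<L>): in <F>→t <L>, the suffix after <L> is empty, so FOLLOW(<L>) ⊇ FOLLOW(<F>) = {$}; in <F>→<L> w, <L> is followed by w with FIRST {w}; in <G>→t <L>, the suffix after <L> is empty, so FOLLOW(<L>) ⊇ FOLLOW(<G>) = {v}. Thus FOLLOW(<L>) = {$, v, w}.

{$, t, v}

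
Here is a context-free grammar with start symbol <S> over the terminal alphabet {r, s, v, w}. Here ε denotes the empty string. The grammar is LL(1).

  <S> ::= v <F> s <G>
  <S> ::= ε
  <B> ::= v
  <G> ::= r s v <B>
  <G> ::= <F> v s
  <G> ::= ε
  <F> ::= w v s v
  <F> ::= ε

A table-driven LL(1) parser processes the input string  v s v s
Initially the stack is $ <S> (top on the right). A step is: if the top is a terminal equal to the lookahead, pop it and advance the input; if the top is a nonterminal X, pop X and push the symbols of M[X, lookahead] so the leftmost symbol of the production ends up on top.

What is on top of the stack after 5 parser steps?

step 1: stack=$ <S>  input=v s v s $  — expand <S> ::= v <F> s <G>
step 2: stack=$ <G> s <F> v  input=v s v s $  — match v
step 3: stack=$ <G> s <F>  input=s v s $  — expand <F> ::= ε
step 4: stack=$ <G> s  input=s v s $  — match s
step 5: stack=$ <G>  input=v s $  — expand <G> ::= <F> v s
Stack after step 5: $ s v <F> (top = <F>).

<F>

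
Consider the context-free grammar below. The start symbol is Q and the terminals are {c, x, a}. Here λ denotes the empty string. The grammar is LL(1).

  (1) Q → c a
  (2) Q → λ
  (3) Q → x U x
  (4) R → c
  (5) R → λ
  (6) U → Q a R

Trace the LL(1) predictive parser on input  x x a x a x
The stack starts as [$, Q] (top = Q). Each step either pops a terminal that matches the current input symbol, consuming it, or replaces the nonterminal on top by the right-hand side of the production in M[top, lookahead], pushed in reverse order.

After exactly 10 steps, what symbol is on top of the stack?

a

      Stack            Input          Action
   1  $ Q              x x a x a x $  expand Q → x U x
   2  $ x U x          x x a x a x $  match x
   3  $ x U            x a x a x $    expand U → Q a R
   4  $ x R a Q        x a x a x $    expand Q → x U x
   5  $ x R a x U x    x a x a x $    match x
   6  $ x R a x U      a x a x $      expand U → Q a R
   7  $ x R a x R a Q  a x a x $      expand Q → λ
   8  $ x R a x R a    a x a x $      match a
   9  $ x R a x R      x a x $        expand R → λ
  10  $ x R a x        x a x $        match x
Stack after step 10: $ x R a (top = a).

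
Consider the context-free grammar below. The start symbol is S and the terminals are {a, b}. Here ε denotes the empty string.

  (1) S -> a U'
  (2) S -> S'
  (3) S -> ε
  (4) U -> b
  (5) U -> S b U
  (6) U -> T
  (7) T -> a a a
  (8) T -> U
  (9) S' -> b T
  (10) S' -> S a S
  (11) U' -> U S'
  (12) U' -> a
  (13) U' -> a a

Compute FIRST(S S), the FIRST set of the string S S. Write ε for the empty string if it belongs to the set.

FIRST(S): from S->a U' we get {a}; from S->S' we get {a, b}; from S->ε we get {ε}. So FIRST(S) = {ε, a, b}.
FIRST(S'): from S'->b T we get {b}; from S'->S a S we get {a, b}. So FIRST(S') = {a, b}.
FIRST(U): from U->b we get {b}; from U->S b U we get {a, b}; from U->T we get {a, b}. So FIRST(U) = {a, b}.
FIRST(T): from T->a a a we get {a}; from T->U we get {a, b}. So FIRST(T) = {a, b}.
FIRST(U'): from U'->U S' we get {a, b}; from U'->a we get {a}; from U'->a a we get {a}. So FIRST(U') = {a, b}.
FIRST(S S): take FIRST of each symbol in turn, carrying on past any symbol whose FIRST contains ε; result {ε, a, b}.

{ε, a, b}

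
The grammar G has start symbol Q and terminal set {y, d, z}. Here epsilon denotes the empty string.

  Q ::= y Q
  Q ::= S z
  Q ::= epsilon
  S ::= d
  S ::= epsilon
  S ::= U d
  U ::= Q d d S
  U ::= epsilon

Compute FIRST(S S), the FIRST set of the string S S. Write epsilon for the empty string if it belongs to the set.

{epsilon, d, y, z}

FIRST(Q) = {epsilon, d, y, z}  (via S z)
FIRST(U) = {epsilon, d, y, z}  (via Q d d S)
FIRST(S) = {epsilon, d, y, z}  (via U d)
FIRST(S S): take FIRST of each symbol in turn, carrying on past any symbol whose FIRST contains epsilon; result {epsilon, d, y, z}.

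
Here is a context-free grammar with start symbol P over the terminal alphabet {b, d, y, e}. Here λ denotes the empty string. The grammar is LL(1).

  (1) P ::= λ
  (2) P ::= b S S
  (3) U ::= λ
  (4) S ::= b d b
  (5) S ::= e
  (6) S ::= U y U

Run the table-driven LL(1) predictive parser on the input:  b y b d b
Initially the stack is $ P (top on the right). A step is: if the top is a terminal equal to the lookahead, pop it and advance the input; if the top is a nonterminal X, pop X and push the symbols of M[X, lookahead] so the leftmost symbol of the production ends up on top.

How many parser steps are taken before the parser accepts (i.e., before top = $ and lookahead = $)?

step 1: stack=$ P  input=b y b d b $  — expand P ::= b S S
step 2: stack=$ S S b  input=b y b d b $  — match b
step 3: stack=$ S S  input=y b d b $  — expand S ::= U y U
step 4: stack=$ S U y U  input=y b d b $  — expand U ::= λ
step 5: stack=$ S U y  input=y b d b $  — match y
step 6: stack=$ S U  input=b d b $  — expand U ::= λ
step 7: stack=$ S  input=b d b $  — expand S ::= b d b
step 8: stack=$ b d b  input=b d b $  — match b
step 9: stack=$ b d  input=d b $  — match d
step 10: stack=$ b  input=b $  — match b
Accept reached after 10 steps.

10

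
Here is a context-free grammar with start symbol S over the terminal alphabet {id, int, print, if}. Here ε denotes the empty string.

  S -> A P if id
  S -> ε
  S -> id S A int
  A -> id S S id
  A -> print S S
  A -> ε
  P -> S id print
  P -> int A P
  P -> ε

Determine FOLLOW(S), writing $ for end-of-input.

FIRST(A): from A->id S S id we get {id}; from A->print S S we get {print}; from A->ε we get {ε}. So FIRST(A) = {ε, id, print}.
FIRST(S): from S->A P if id we get {id, if, int, print}; from S->ε we get {ε}; from S->id S A int we get {id}. So FIRST(S) = {ε, id, if, int, print}.
FIRST(P): from P->S id print we get {id, if, int, print}; from P->int A P we get {int}; from P->ε we get {ε}. So FIRST(P) = {ε, id, if, int, print}.
FOLLOW(S) includes $ since S is the start symbol.
FOLLOW(P): in S->A P if id, P is followed by if id with FIRST {if}; in P->int A P, the suffix after P is empty (adds nothing new). Thus FOLLOW(P) = {if}.
FOLLOW(A): in S->A P if id, A is followed by P if id with FIRST {id, if, int, print}; in S->id S A int, A is followed by int with FIRST {int}; in P->int A P, A is followed by P with FIRST {ε, id, if, int, print}; in P->int A P, the suffix after A is nullable, so FOLLOW(A) ⊇ FOLLOW(P) = {if}. Thus FOLLOW(A) = {id, if, int, print}.
FOLLOW(S): in S->id S A int, S is followed by A int with FIRST {id, int, print}; in A->id S S id (occurrence 1), S is followed by S id with FIRST {id, if, int, print}; in A->id S S id (occurrence 2), S is followed by id with FIRST {id}; in A->print S S (occurrence 1), S is followed by S with FIRST {ε, id, if, int, print}; in A->print S S (occurrence 1), the suffix after S is nullable, so FOLLOW(S) ⊇ FOLLOW(A) = {id, if, int, print}; in A->print S S (occurrence 2), the suffix after S is empty, so FOLLOW(S) ⊇ FOLLOW(A) = {id, if, int, print}; in P->S id print, S is followed by id print with FIRST {id}. Thus FOLLOW(S) = {$, id, if, int, print}.

{$, id, if, int, print}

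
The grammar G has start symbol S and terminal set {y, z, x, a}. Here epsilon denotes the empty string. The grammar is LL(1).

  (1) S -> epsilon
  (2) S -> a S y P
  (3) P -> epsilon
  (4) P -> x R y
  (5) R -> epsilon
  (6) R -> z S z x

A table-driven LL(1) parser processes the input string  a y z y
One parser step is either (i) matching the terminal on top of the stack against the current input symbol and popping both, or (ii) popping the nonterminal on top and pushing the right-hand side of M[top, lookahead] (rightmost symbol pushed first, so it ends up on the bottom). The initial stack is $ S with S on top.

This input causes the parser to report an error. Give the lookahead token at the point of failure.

step 1: stack=$ S  input=a y z y $  — expand S -> a S y P
step 2: stack=$ P y S a  input=a y z y $  — match a
step 3: stack=$ P y S  input=y z y $  — expand S -> epsilon
step 4: stack=$ P y  input=y z y $  — match y
step 5: stack=$ P  input=z y $  — expand P -> epsilon
step 6: stack=$  input=z y $  — error: stack empty but input remains

z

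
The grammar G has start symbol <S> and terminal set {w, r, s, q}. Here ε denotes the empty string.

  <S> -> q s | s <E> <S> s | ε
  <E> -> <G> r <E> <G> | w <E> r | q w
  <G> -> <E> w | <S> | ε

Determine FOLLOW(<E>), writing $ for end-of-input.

{q, r, s, w}

FIRST(<S>) = {ε, q, s}
FIRST(<E>) = {q, r, s, w}  (via <G> r <E> <G>)
FIRST(<G>) = {ε, q, r, s, w}  (via <E> w, <S>)
FOLLOW(<S>) includes $ since <S> is the start symbol.
FOLLOW(<E>): in <S>->s <E> <S> s, <E> is followed by <S> s with FIRST {q, s}; in <E>-><G> r <E> <G>, <E> is followed by <G> with FIRST {ε, q, r, s, w}; in <E>-><G> r <E> <G>, the suffix after <E> is nullable (adds nothing new); in <E>->w <E> r, <E> is followed by r with FIRST {r}; in <G>-><E> w, <E> is followed by w with FIRST {w}. Thus FOLLOW(<E>) = {q, r, s, w}.
FOLLOW(<G>): in <E>-><G> r <E> <G> (occurrence 1), <G> is followed by r <E> <G> with FIRST {r}; in <E>-><G> r <E> <G> (occurrence 2), the suffix after <G> is empty, so FOLLOW(<G>) ⊇ FOLLOW(<E>) = {q, r, s, w}. Thus FOLLOW(<G>) = {q, r, s, w}.
FOLLOW(<S>): in <S>->s <E> <S> s, <S> is followed by s with FIRST {s}; in <G>-><S>, the suffix after <S> is empty, so FOLLOW(<S>) ⊇ FOLLOW(<G>) = {q, r, s, w}. Thus FOLLOW(<S>) = {$, q, r, s, w}.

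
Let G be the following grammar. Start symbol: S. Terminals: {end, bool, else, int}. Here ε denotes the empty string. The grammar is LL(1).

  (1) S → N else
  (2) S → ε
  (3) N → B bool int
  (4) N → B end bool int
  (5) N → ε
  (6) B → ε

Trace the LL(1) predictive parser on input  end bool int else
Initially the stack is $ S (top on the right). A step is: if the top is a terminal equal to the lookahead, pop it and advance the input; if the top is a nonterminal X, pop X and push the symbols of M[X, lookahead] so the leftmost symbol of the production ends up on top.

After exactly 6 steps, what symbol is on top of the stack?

     Stack                  Input                Action
  1  $ S                    end bool int else $  expand S → N else
  2  $ else N               end bool int else $  expand N → B end bool int
  3  $ else int bool end B  end bool int else $  expand B → ε
  4  $ else int bool end    end bool int else $  match end
  5  $ else int bool        bool int else $      match bool
  6  $ else int             int else $           match int
Stack after step 6: $ else (top = else).

else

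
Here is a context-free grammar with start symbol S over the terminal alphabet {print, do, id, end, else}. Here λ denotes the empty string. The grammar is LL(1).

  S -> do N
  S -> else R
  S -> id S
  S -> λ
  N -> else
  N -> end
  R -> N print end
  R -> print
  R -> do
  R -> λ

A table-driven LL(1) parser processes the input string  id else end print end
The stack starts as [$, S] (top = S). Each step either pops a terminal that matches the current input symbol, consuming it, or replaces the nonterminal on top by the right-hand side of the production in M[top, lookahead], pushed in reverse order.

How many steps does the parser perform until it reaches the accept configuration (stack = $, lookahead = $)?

step 1: stack=$ S  input=id else end print end $  — expand S -> id S
step 2: stack=$ S id  input=id else end print end $  — match id
step 3: stack=$ S  input=else end print end $  — expand S -> else R
step 4: stack=$ R else  input=else end print end $  — match else
step 5: stack=$ R  input=end print end $  — expand R -> N print end
step 6: stack=$ end print N  input=end print end $  — expand N -> end
step 7: stack=$ end print end  input=end print end $  — match end
step 8: stack=$ end print  input=print end $  — match print
step 9: stack=$ end  input=end $  — match end
Accept reached after 9 steps.

9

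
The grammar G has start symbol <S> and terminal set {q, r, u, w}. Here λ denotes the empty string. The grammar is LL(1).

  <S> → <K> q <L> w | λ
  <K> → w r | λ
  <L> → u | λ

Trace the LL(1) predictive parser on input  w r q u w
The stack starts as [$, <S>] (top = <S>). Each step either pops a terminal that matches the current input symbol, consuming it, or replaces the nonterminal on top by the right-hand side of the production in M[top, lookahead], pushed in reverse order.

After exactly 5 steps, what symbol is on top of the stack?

step 1: stack=$ <S>  input=w r q u w $  — expand <S> → <K> q <L> w
step 2: stack=$ w <L> q <K>  input=w r q u w $  — expand <K> → w r
step 3: stack=$ w <L> q r w  input=w r q u w $  — match w
step 4: stack=$ w <L> q r  input=r q u w $  — match r
step 5: stack=$ w <L> q  input=q u w $  — match q
Stack after step 5: $ w <L> (top = <L>).

<L>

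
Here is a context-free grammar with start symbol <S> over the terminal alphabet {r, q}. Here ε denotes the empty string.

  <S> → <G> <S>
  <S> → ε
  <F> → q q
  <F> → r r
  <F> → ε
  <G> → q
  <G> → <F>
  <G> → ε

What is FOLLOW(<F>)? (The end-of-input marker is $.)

FIRST(<F>): from <F>→q q we get {q}; from <F>→r r we get {r}; from <F>→ε we get {ε}. So FIRST(<F>) = {ε, q, r}.
FIRST(<G>): from <G>→q we get {q}; from <G>→<F> we get {ε, q, r}; from <G>→ε we get {ε}. So FIRST(<G>) = {ε, q, r}.
FIRST(<S>): from <S>→<G> <S> we get {ε, q, r}; from <S>→ε we get {ε}. So FIRST(<S>) = {ε, q, r}.
FOLLOW(<S>) includes $ since <S> is the start symbol.
FOLLOW(<S>): in <S>→<G> <S>, the suffix after <S> is empty (adds nothing new). Thus FOLLOW(<S>) = {$}.
FOLLOW(<G>): in <S>→<G> <S>, <G> is followed by <S> with FIRST {ε, q, r}; in <S>→<G> <S>, the suffix after <G> is nullable, so FOLLOW(<G>) ⊇ FOLLOW(<S>) = {$}. Thus FOLLOW(<G>) = {$, q, r}.
FOLLOW(<F>): in <G>→<F>, the suffix after <F> is empty, so FOLLOW(<F>) ⊇ FOLLOW(<G>) = {$, q, r}. Thus FOLLOW(<F>) = {$, q, r}.

{$, q, r}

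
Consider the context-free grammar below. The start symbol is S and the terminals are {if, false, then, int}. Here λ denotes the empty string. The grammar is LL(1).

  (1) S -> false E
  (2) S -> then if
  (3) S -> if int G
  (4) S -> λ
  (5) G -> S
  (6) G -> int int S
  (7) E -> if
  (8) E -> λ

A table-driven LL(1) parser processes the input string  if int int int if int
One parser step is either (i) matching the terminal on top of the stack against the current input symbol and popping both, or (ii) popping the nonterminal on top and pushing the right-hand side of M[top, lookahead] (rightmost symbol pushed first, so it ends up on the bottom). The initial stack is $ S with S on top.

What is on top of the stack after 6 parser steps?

step 1: stack=$ S  input=if int int int if int $  — expand S -> if int G
step 2: stack=$ G int if  input=if int int int if int $  — match if
step 3: stack=$ G int  input=int int int if int $  — match int
step 4: stack=$ G  input=int int if int $  — expand G -> int int S
step 5: stack=$ S int int  input=int int if int $  — match int
step 6: stack=$ S int  input=int if int $  — match int
Stack after step 6: $ S (top = S).

S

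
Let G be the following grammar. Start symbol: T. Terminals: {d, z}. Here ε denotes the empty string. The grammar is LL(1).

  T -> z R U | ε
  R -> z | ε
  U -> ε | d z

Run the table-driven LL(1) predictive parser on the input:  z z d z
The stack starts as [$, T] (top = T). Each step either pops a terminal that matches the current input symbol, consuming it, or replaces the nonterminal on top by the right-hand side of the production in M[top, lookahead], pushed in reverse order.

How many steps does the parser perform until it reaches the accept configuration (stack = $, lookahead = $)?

7

step 1: stack=$ T  input=z z d z $  — expand T -> z R U
step 2: stack=$ U R z  input=z z d z $  — match z
step 3: stack=$ U R  input=z d z $  — expand R -> z
step 4: stack=$ U z  input=z d z $  — match z
step 5: stack=$ U  input=d z $  — expand U -> d z
step 6: stack=$ z d  input=d z $  — match d
step 7: stack=$ z  input=z $  — match z
Accept reached after 7 steps.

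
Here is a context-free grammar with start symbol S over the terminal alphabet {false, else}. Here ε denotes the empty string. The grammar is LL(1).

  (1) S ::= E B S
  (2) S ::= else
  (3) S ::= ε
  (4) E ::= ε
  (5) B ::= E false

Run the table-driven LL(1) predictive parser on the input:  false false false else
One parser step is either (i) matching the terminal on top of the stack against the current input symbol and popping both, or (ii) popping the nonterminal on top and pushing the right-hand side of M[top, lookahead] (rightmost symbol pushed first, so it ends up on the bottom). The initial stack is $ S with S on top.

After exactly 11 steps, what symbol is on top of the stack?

step 1: stack=$ S  input=false false false else $  — expand S ::= E B S
step 2: stack=$ S B E  input=false false false else $  — expand E ::= ε
step 3: stack=$ S B  input=false false false else $  — expand B ::= E false
step 4: stack=$ S false E  input=false false false else $  — expand E ::= ε
step 5: stack=$ S false  input=false false false else $  — match false
step 6: stack=$ S  input=false false else $  — expand S ::= E B S
step 7: stack=$ S B E  input=false false else $  — expand E ::= ε
step 8: stack=$ S B  input=false false else $  — expand B ::= E false
step 9: stack=$ S false E  input=false false else $  — expand E ::= ε
step 10: stack=$ S false  input=false false else $  — match false
step 11: stack=$ S  input=false else $  — expand S ::= E B S
Stack after step 11: $ S B E (top = E).

E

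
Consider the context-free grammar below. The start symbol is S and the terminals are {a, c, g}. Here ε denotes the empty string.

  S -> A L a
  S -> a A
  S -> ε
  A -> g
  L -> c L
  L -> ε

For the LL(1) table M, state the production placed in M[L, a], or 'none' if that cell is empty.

L -> ε

FIRST(A) = {g}
FIRST(L) = {ε, c}
FIRST(S) = {ε, a, g}  (via A L a)
FOLLOW(S) includes $ since S is the start symbol.
FOLLOW(L): in S->A L a, L is followed by a with FIRST {a}; in L->c L, the suffix after L is empty (adds nothing new). Thus FOLLOW(L) = {a}.
For L -> c L: FIRST(c L) = {c}, so it goes in M[L, t] for t ∈ {c}.
For L -> ε: FIRST(ε) = {ε}, so it goes in M[L, t] for t ∈ {}; since ε ∈ FIRST, also for every t ∈ FOLLOW(L) = {a}.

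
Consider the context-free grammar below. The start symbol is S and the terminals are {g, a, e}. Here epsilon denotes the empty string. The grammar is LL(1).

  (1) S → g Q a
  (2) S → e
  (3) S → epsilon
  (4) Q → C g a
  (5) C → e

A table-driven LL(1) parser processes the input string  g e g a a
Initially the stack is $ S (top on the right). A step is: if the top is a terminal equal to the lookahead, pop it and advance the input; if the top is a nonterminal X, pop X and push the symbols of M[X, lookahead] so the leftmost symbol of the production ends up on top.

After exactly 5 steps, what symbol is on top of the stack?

g

step 1: stack=$ S  input=g e g a a $  — expand S → g Q a
step 2: stack=$ a Q g  input=g e g a a $  — match g
step 3: stack=$ a Q  input=e g a a $  — expand Q → C g a
step 4: stack=$ a a g C  input=e g a a $  — expand C → e
step 5: stack=$ a a g e  input=e g a a $  — match e
Stack after step 5: $ a a g (top = g).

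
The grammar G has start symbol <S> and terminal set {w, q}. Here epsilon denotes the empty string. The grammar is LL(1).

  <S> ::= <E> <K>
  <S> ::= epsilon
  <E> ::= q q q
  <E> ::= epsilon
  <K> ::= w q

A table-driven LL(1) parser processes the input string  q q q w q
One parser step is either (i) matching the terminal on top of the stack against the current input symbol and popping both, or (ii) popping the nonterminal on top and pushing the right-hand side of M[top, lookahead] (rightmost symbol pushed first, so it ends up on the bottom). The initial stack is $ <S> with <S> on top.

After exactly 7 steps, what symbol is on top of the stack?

     Stack        Input        Action
  1  $ <S>        q q q w q $  expand <S> ::= <E> <K>
  2  $ <K> <E>    q q q w q $  expand <E> ::= q q q
  3  $ <K> q q q  q q q w q $  match q
  4  $ <K> q q    q q w q $    match q
  5  $ <K> q      q w q $      match q
  6  $ <K>        w q $        expand <K> ::= w q
  7  $ q w        w q $        match w
Stack after step 7: $ q (top = q).

q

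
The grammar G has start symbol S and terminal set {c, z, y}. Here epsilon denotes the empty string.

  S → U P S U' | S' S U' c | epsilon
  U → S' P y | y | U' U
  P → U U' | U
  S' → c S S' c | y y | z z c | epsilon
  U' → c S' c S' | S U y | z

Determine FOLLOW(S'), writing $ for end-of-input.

FIRST(S'): from S'→c S S' c we get {c}; from S'→y y we get {y}; from S'→z z c we get {z}; from S'→epsilon we get {epsilon}. So FIRST(S') = {epsilon, c, y, z}.
FIRST(S): from S→U P S U' we get {c, y, z}; from S→S' S U' c we get {c, y, z}; from S→epsilon we get {epsilon}. So FIRST(S) = {epsilon, c, y, z}.
FIRST(U): from U→S' P y we get {c, y, z}; from U→y we get {y}; from U→U' U we get {c, y, z}. So FIRST(U) = {c, y, z}.
FIRST(P): from P→U U' we get {c, y, z}; from P→U we get {c, y, z}. So FIRST(P) = {c, y, z}.
FIRST(U'): from U'→c S' c S' we get {c}; from U'→S U y we get {c, y, z}; from U'→z we get {z}. So FIRST(U') = {c, y, z}.
FOLLOW(S) includes $ since S is the start symbol.
FOLLOW(S): in S→U P S U', S is followed by U' with FIRST {c, y, z}; in S→S' S U' c, S is followed by U' c with FIRST {c, y, z}; in S'→c S S' c, S is followed by S' c with FIRST {c, y, z}; in U'→S U y, S is followed by U y with FIRST {c, y, z}. Thus FOLLOW(S) = {$, c, y, z}.
FOLLOW(P): in S→U P S U', P is followed by S U' with FIRST {c, y, z}; in U→S' P y, P is followed by y with FIRST {y}. Thus FOLLOW(P) = {c, y, z}.
FOLLOW(U): in S→U P S U', U is followed by P S U' with FIRST {c, y, z}; in U→U' U, the suffix after U is empty (adds nothing new); in P→U U', U is followed by U' with FIRST {c, y, z}; in P→U, the suffix after U is empty, so FOLLOW(U) ⊇ FOLLOW(P) = {c, y, z}; in U'→S U y, U is followed by y with FIRST {y}. Thus FOLLOW(U) = {c, y, z}.
FOLLOW(U'): in S→U P S U', the suffix after U' is empty, so FOLLOW(U') ⊇ FOLLOW(S) = {$, c, y, z}; in S→S' S U' c, U' is followed by c with FIRST {c}; in U→U' U, U' is followed by U with FIRST {c, y, z}; in P→U U', the suffix after U' is empty, so FOLLOW(U') ⊇ FOLLOW(P) = {c, y, z}. Thus FOLLOW(U') = {$, c, y, z}.
FOLLOW(S'): in S→S' S U' c, S' is followed by S U' c with FIRST {c, y, z}; in U→S' P y, S' is followed by P y with FIRST {c, y, z}; in S'→c S S' c, S' is followed by c with FIRST {c}; in U'→c S' c S' (occurrence 1), S' is followed by c S' with FIRST {c}; in U'→c S' c S' (occurrence 2), the suffix after S' is empty, so FOLLOW(S') ⊇ FOLLOW(U') = {$, c, y, z}. Thus FOLLOW(S') = {$, c, y, z}.

{$, c, y, z}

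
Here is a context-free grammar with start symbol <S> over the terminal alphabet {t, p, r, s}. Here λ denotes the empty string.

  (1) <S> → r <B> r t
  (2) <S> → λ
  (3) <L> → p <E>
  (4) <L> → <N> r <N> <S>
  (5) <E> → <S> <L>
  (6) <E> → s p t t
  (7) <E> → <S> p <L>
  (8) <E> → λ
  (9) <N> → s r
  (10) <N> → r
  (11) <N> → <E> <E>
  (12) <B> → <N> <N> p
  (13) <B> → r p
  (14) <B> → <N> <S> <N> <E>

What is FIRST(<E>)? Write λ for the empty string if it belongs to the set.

FIRST(<S>): from <S>→r <B> r t we get {r}; from <S>→λ we get {λ}. So FIRST(<S>) = {λ, r}.
FIRST(<L>): from <L>→p <E> we get {p}; from <L>→<N> r <N> <S> we get {p, r, s}. So FIRST(<L>) = {p, r, s}.
FIRST(<E>): from <E>→<S> <L> we get {p, r, s}; from <E>→s p t t we get {s}; from <E>→<S> p <L> we get {p, r}; from <E>→λ we get {λ}. So FIRST(<E>) = {λ, p, r, s}.
FIRST(<N>): from <N>→s r we get {s}; from <N>→r we get {r}; from <N>→<E> <E> we get {λ, p, r, s}. So FIRST(<N>) = {λ, p, r, s}.
FIRST(<B>): from <B>→<N> <N> p we get {p, r, s}; from <B>→r p we get {r}; from <B>→<N> <S> <N> <E> we get {λ, p, r, s}. So FIRST(<B>) = {λ, p, r, s}.

{λ, p, r, s}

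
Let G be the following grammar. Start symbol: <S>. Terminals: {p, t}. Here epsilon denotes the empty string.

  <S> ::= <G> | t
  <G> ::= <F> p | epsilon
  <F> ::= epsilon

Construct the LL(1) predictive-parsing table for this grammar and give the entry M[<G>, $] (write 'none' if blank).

<G> ::= epsilon

FIRST(<F>): from <F>::=epsilon we get {epsilon}. So FIRST(<F>) = {epsilon}.
FIRST(<G>): from <G>::=<F> p we get {p}; from <G>::=epsilon we get {epsilon}. So FIRST(<G>) = {epsilon, p}.
FIRST(<S>): from <S>::=<G> we get {epsilon, p}; from <S>::=t we get {t}. So FIRST(<S>) = {epsilon, p, t}.
FOLLOW(<S>) includes $ since <S> is the start symbol.
FOLLOW(<S>): <S> appears on no right-hand side. Thus FOLLOW(<S>) = {$}.
FOLLOW(<G>): in <S>::=<G>, the suffix after <G> is empty, so FOLLOW(<G>) ⊇ FOLLOW(<S>) = {$}. Thus FOLLOW(<G>) = {$}.
For <G> ::= <F> p: FIRST(<F> p) = {p}, so it goes in M[<G>, t] for t ∈ {p}.
For <G> ::= epsilon: FIRST(epsilon) = {epsilon}, so it goes in M[<G>, t] for t ∈ {}; since epsilon ∈ FIRST, also for every t ∈ FOLLOW(<G>) = {$}.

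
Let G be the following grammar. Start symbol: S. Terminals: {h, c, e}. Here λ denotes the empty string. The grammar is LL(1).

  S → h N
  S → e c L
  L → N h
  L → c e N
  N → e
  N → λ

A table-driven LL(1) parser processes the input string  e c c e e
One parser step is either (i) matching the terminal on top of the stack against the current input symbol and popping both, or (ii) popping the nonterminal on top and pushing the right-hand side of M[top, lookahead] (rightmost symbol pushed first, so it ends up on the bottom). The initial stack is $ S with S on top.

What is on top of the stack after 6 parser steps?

N

step 1: stack=$ S  input=e c c e e $  — expand S → e c L
step 2: stack=$ L c e  input=e c c e e $  — match e
step 3: stack=$ L c  input=c c e e $  — match c
step 4: stack=$ L  input=c e e $  — expand L → c e N
step 5: stack=$ N e c  input=c e e $  — match c
step 6: stack=$ N e  input=e e $  — match e
Stack after step 6: $ N (top = N).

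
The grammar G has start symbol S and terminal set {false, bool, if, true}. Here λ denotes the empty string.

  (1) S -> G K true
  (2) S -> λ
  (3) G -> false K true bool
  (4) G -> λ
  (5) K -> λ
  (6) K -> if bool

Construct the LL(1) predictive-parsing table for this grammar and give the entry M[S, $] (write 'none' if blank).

FIRST(G): from G->false K true bool we get {false}; from G->λ we get {λ}. So FIRST(G) = {λ, false}.
FIRST(K): from K->λ we get {λ}; from K->if bool we get {if}. So FIRST(K) = {λ, if}.
FIRST(S): from S->G K true we get {false, if, true}; from S->λ we get {λ}. So FIRST(S) = {λ, false, if, true}.
FOLLOW(S) includes $ since S is the start symbol.
FOLLOW(S): S appears on no right-hand side. Thus FOLLOW(S) = {$}.
For S -> G K true: FIRST(G K true) = {false, if, true}, so it goes in M[S, t] for t ∈ {false, if, true}.
For S -> λ: FIRST(λ) = {λ}, so it goes in M[S, t] for t ∈ {}; since λ ∈ FIRST, also for every t ∈ FOLLOW(S) = {$}.

S -> λ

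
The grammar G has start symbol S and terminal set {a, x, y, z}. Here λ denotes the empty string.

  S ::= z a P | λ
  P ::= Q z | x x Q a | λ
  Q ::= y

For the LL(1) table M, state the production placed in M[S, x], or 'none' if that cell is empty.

FIRST(S): from S::=z a P we get {z}; from S::=λ we get {λ}. So FIRST(S) = {λ, z}.
FIRST(Q): from Q::=y we get {y}. So FIRST(Q) = {y}.
FIRST(P): from P::=Q z we get {y}; from P::=x x Q a we get {x}; from P::=λ we get {λ}. So FIRST(P) = {λ, x, y}.
FOLLOW(S) includes $ since S is the start symbol.
FOLLOW(S): S appears on no right-hand side. Thus FOLLOW(S) = {$}.
For S ::= z a P: FIRST(z a P) = {z}, so it goes in M[S, t] for t ∈ {z}.
For S ::= λ: FIRST(λ) = {λ}, so it goes in M[S, t] for t ∈ {}; since λ ∈ FIRST, also for every t ∈ FOLLOW(S) = {$}.
None of these place a production in M[S, x].

none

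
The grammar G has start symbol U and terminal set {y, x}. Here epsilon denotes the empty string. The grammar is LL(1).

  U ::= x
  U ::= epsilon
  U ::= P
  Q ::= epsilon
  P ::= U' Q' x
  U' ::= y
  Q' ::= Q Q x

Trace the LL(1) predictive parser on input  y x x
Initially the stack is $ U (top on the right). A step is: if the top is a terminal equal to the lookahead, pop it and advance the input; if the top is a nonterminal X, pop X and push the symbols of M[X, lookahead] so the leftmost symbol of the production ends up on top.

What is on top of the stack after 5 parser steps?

     Stack      Input    Action
  1  $ U        y x x $  expand U ::= P
  2  $ P        y x x $  expand P ::= U' Q' x
  3  $ x Q' U'  y x x $  expand U' ::= y
  4  $ x Q' y   y x x $  match y
  5  $ x Q'     x x $    expand Q' ::= Q Q x
Stack after step 5: $ x x Q Q (top = Q).

Q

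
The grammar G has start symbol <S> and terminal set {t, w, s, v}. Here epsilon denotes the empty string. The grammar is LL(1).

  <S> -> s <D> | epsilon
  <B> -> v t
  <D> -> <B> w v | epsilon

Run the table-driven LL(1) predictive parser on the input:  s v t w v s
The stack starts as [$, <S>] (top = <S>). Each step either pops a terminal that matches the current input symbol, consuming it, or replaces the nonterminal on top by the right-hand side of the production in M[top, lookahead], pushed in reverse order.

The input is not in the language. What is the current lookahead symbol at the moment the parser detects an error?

s

     Stack      Input          Action
  1  $ <S>      s v t w v s $  expand <S> -> s <D>
  2  $ <D> s    s v t w v s $  match s
  3  $ <D>      v t w v s $    expand <D> -> <B> w v
  4  $ v w <B>  v t w v s $    expand <B> -> v t
  5  $ v w t v  v t w v s $    match v
  6  $ v w t    t w v s $      match t
  7  $ v w      w v s $        match w
  8  $ v        v s $          match v
  9  $          s $            error: stack empty but input remains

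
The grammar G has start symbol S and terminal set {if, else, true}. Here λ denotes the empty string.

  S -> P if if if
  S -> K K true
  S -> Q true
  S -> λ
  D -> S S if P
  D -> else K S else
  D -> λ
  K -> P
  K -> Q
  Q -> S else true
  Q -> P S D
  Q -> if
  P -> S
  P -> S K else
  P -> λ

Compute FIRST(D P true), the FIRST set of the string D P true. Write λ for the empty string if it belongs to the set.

FIRST(S) = {λ, else, if, true}  (via P if if if, K K true, Q true)
FIRST(D) = {λ, else, if, true}  (via S S if P)
FIRST(K) = {λ, else, if, true}  (via P, Q)
FIRST(P) = {λ, else, if, true}  (via S, S K else)
FIRST(Q) = {λ, else, if, true}  (via S else true, P S D)
FIRST(D P true): take FIRST of each symbol in turn, carrying on past any symbol whose FIRST contains λ; result {else, if, true}.

{else, if, true}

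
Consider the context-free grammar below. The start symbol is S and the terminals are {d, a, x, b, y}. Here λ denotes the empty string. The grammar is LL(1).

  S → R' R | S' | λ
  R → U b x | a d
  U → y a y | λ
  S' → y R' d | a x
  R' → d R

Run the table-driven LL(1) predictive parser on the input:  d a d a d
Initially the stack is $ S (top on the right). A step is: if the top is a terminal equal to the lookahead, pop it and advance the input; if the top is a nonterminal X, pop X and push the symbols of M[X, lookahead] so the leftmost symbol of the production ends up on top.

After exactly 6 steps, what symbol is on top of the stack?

R

     Stack    Input        Action
  1  $ S      d a d a d $  expand S → R' R
  2  $ R R'   d a d a d $  expand R' → d R
  3  $ R R d  d a d a d $  match d
  4  $ R R    a d a d $    expand R → a d
  5  $ R d a  a d a d $    match a
  6  $ R d    d a d $      match d
Stack after step 6: $ R (top = R).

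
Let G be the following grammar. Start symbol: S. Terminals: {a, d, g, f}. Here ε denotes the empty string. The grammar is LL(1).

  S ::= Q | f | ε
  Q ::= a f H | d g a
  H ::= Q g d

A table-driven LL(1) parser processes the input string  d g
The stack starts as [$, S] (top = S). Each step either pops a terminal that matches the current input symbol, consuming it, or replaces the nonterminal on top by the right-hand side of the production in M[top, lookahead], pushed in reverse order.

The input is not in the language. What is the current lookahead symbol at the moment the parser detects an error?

$

     Stack    Input  Action
  1  $ S      d g $  expand S ::= Q
  2  $ Q      d g $  expand Q ::= d g a
  3  $ a g d  d g $  match d
  4  $ a g    g $    match g
  5  $ a      $      error: top is terminal a but lookahead is $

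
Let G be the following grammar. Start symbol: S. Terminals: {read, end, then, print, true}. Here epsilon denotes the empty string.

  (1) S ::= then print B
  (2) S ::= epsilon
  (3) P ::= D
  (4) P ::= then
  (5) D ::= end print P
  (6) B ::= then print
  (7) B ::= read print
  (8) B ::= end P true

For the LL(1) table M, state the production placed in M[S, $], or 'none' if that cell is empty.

FIRST(S): from S::=then print B we get {then}; from S::=epsilon we get {epsilon}. So FIRST(S) = {epsilon, then}.
FIRST(D): from D::=end print P we get {end}. So FIRST(D) = {end}.
FIRST(B): from B::=then print we get {then}; from B::=read print we get {read}; from B::=end P true we get {end}. So FIRST(B) = {end, read, then}.
FIRST(P): from P::=D we get {end}; from P::=then we get {then}. So FIRST(P) = {end, then}.
FOLLOW(S) includes $ since S is the start symbol.
FOLLOW(S): S appears on no right-hand side. Thus FOLLOW(S) = {$}.
For S ::= then print B: FIRST(then print B) = {then}, so it goes in M[S, t] for t ∈ {then}.
For S ::= epsilon: FIRST(epsilon) = {epsilon}, so it goes in M[S, t] for t ∈ {}; since epsilon ∈ FIRST, also for every t ∈ FOLLOW(S) = {$}.

S ::= epsilon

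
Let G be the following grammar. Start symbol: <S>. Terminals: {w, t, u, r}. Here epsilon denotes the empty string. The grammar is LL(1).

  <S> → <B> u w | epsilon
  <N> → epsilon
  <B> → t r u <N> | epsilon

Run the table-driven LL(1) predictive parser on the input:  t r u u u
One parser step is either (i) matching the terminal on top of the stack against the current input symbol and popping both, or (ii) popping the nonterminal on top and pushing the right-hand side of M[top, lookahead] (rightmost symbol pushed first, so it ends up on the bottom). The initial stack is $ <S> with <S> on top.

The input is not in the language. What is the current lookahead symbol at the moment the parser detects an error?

u

step 1: stack=$ <S>  input=t r u u u $  — expand <S> → <B> u w
step 2: stack=$ w u <B>  input=t r u u u $  — expand <B> → t r u <N>
step 3: stack=$ w u <N> u r t  input=t r u u u $  — match t
step 4: stack=$ w u <N> u r  input=r u u u $  — match r
step 5: stack=$ w u <N> u  input=u u u $  — match u
step 6: stack=$ w u <N>  input=u u $  — expand <N> → epsilon
step 7: stack=$ w u  input=u u $  — match u
step 8: stack=$ w  input=u $  — error: top is terminal w but lookahead is u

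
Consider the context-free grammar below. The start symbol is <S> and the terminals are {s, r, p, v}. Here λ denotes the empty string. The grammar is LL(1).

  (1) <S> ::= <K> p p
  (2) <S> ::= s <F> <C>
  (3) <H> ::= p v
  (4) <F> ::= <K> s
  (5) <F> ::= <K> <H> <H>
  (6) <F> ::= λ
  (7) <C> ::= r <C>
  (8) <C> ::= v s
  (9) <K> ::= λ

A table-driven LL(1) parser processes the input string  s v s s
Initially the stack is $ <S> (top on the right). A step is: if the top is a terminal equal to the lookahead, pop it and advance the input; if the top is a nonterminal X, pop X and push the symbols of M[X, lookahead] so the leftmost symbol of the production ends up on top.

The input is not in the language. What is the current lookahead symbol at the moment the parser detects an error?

step 1: stack=$ <S>  input=s v s s $  — expand <S> ::= s <F> <C>
step 2: stack=$ <C> <F> s  input=s v s s $  — match s
step 3: stack=$ <C> <F>  input=v s s $  — expand <F> ::= λ
step 4: stack=$ <C>  input=v s s $  — expand <C> ::= v s
step 5: stack=$ s v  input=v s s $  — match v
step 6: stack=$ s  input=s s $  — match s
step 7: stack=$  input=s $  — error: stack empty but input remains

s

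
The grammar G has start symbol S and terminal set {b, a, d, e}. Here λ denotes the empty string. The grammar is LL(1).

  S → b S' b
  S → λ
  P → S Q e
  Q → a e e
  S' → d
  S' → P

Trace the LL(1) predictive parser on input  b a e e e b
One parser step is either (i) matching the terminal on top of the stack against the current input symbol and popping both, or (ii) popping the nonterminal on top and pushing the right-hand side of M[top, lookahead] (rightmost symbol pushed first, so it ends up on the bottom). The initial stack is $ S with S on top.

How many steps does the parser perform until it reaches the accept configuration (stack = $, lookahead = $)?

      Stack        Input          Action
   1  $ S          b a e e e b $  expand S → b S' b
   2  $ b S' b     b a e e e b $  match b
   3  $ b S'       a e e e b $    expand S' → P
   4  $ b P        a e e e b $    expand P → S Q e
   5  $ b e Q S    a e e e b $    expand S → λ
   6  $ b e Q      a e e e b $    expand Q → a e e
   7  $ b e e e a  a e e e b $    match a
   8  $ b e e e    e e e b $      match e
   9  $ b e e      e e b $        match e
  10  $ b e        e b $          match e
  11  $ b          b $            match b
Accept reached after 11 steps.

11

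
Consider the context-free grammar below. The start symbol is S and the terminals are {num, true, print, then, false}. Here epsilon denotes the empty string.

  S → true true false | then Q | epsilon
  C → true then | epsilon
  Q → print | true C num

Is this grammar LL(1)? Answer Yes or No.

Yes

FIRST(S) = {epsilon, then, true}
FIRST(C) = {epsilon, true}
FIRST(Q) = {print, true}
FOLLOW(S) = {$}
FOLLOW(C) = {num}
FOLLOW(Q) = {$}
Each cell of M receives at most one production.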